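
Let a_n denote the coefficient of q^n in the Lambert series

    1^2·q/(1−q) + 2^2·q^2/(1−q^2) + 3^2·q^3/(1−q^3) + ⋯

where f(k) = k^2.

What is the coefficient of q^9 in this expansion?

a_9 = 91

d|9:{1,3,9}  Σf=1+9+81=91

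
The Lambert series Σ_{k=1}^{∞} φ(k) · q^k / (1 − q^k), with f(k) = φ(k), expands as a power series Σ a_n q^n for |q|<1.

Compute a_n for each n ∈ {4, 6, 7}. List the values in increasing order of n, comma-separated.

n=4: 1·4 2·2 4·1  φ→[1+1+2]=4
[q^6] φ(6)=2,φ(3)=2,φ(2)=1,φ(1)=1 ⇒ 6
n=7: 1·7 7·1  φ→[1+6]=7

4, 6, 7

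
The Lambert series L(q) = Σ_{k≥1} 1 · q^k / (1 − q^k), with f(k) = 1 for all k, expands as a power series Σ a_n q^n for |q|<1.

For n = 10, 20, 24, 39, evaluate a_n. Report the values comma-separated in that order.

d|10:{1,2,5,10}  Σf=1+1+1+1=4
q^20  k|20↦f(k): 1:1 2:1 4:1 5:1 10:1 20:1  a_20=6
n=24: 24·1 12·2 8·3 6·4 4·6 3·8 2·12 1·24  f→[1+1+1+1+1+1+1+1]=8
d|39:{39,13,3,1}  Σf=1+1+1+1=4

4, 6, 8, 4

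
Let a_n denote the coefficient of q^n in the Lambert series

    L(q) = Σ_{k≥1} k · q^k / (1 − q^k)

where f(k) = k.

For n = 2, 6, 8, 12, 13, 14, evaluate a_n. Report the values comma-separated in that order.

3, 12, 15, 28, 14, 24

[q^2] f(2)=2,f(1)=1 ⇒ 3
q^6  k|6↦f(k): 6:6 3:3 2:2 1:1  a_6=12
n=8: 1·8 2·4 4·2 8·1  f→[1+2+4+8]=15
[q^12] f(1)=1,f(2)=2,f(3)=3,f(4)=4,f(6)=6,f(12)=12 ⇒ 28
d|13:{13,1}  Σf=13+1=14
n=14: 14·1 7·2 2·7 1·14  f→[14+7+2+1]=24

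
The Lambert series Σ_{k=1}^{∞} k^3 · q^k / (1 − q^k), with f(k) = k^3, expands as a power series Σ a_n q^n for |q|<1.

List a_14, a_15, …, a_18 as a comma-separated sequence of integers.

n=14: 1·14 2·7 7·2 14·1  f→[1+8+343+2744]=3096
n=15: 1·15 3·5 5·3 15·1  f→[1+27+125+3375]=3528
q^16  k|16↦f(k): 1:1 2:8 4:64 8:512 16:4096  a_16=4681
q^17  k|17↦f(k): 1:1 17:4913  a_17=4914
q^18  k|18↦f(k): 1:1 2:8 3:27 6:216 9:729 18:5832  a_18=6813

3096, 3528, 4681, 4914, 6813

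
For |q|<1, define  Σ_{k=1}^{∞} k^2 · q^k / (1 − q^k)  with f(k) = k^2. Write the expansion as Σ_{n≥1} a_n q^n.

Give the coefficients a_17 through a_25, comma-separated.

290, 455, 362, 546, 500, 610, 530, 850, 651

d|17:{17,1}  Σf=289+1=290
[q^18] f(18)=324,f(9)=81,f(6)=36,f(3)=9,f(2)=4,f(1)=1 ⇒ 455
d|19:{19,1}  Σf=361+1=362
q^20  k|20↦f(k): 20:400 10:100 5:25 4:16 2:4 1:1  a_20=546
n=21: 21·1 7·3 3·7 1·21  f→[441+49+9+1]=500
n=22: 22·1 11·2 2·11 1·22  f→[484+121+4+1]=610
q^23  k|23↦f(k): 1:1 23:529  a_23=530
q^24  k|24↦f(k): 1:1 2:4 3:9 4:16 6:36 8:64 12:144 24:576  a_24=850
n=25: 1·25 5·5 25·1  f→[1+25+625]=651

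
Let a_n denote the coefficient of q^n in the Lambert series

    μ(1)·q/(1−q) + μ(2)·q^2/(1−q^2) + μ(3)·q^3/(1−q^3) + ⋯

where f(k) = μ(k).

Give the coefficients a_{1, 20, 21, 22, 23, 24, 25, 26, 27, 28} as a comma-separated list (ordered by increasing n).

1, 0, 0, 0, 0, 0, 0, 0, 0, 0

d|1:{1}  Σμ=1=1
n=20: 1·20 2·10 4·5 5·4 10·2 20·1  μ→[1+(-1)+0+(-1)+1+0]=0
d|21:{1,3,7,21}  Σμ=1+(-1)+(-1)+1=0
n=22: 22·1 11·2 2·11 1·22  μ→[1+(-1)+(-1)+1]=0
q^23  k|23↦μ(k): 23:-1 1:1  a_23=0
n=24: 24·1 12·2 8·3 6·4 4·6 3·8 2·12 1·24  μ→[0+0+0+1+0+(-1)+(-1)+1]=0
n=25: 25·1 5·5 1·25  μ→[0+(-1)+1]=0
d|26:{26,13,2,1}  Σμ=1+(-1)+(-1)+1=0
n=27: 1·27 3·9 9·3 27·1  μ→[1+(-1)+0+0]=0
[q^28] μ(28)=0,μ(14)=1,μ(7)=-1,μ(4)=0,μ(2)=-1,μ(1)=1 ⇒ 0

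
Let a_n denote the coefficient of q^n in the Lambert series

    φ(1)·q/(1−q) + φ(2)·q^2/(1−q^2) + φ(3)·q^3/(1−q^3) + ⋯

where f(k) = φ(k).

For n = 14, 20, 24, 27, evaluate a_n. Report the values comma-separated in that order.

q^14  k|14↦φ(k): 14:6 7:6 2:1 1:1  a_14=14
q^20  k|20↦φ(k): 20:8 10:4 5:4 4:2 2:1 1:1  a_20=20
d|24:{24,12,8,6,4,3,2,1}  Σφ=8+4+4+2+2+2+1+1=24
d|27:{27,9,3,1}  Σφ=18+6+2+1=27

14, 20, 24, 27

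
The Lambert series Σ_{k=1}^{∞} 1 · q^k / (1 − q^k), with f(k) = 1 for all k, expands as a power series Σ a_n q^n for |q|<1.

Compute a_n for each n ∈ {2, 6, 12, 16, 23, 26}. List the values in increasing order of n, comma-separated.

2, 4, 6, 5, 2, 4

q^2  k|2↦f(k): 2:1 1:1  a_2=2
[q^6] f(1)=1,f(2)=1,f(3)=1,f(6)=1 ⇒ 4
[q^12] f(12)=1,f(6)=1,f(4)=1,f(3)=1,f(2)=1,f(1)=1 ⇒ 6
d|16:{1,2,4,8,16}  Σf=1+1+1+1+1=5
d|23:{1,23}  Σf=1+1=2
[q^26] f(26)=1,f(13)=1,f(2)=1,f(1)=1 ⇒ 4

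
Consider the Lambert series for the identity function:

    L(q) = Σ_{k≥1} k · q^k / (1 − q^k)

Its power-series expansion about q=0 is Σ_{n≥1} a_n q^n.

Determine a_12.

a_12 = 28

d|12:{1,2,3,4,6,12}  Σf=1+2+3+4+6+12=28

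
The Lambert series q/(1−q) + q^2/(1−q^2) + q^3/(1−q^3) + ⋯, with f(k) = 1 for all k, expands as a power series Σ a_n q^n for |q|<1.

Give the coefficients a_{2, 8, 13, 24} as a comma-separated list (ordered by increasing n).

d|2:{1,2}  Σf=1+1=2
d|8:{8,4,2,1}  Σf=1+1+1+1=4
[q^13] f(13)=1,f(1)=1 ⇒ 2
n=24: 1·24 2·12 3·8 4·6 6·4 8·3 12·2 24·1  f→[1+1+1+1+1+1+1+1]=8

2, 4, 2, 8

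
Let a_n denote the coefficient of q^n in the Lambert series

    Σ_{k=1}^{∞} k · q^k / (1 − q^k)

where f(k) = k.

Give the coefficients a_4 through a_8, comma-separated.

d|4:{1,2,4}  Σf=1+2+4=7
[q^5] f(5)=5,f(1)=1 ⇒ 6
d|6:{6,3,2,1}  Σf=6+3+2+1=12
q^7  k|7↦f(k): 7:7 1:1  a_7=8
q^8  k|8↦f(k): 8:8 4:4 2:2 1:1  a_8=15

7, 6, 12, 8, 15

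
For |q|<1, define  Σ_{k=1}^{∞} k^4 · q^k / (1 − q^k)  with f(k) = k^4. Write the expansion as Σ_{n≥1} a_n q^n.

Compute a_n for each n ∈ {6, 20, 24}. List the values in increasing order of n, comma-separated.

[q^6] f(1)=1,f(2)=16,f(3)=81,f(6)=1296 ⇒ 1394
n=20: 1·20 2·10 4·5 5·4 10·2 20·1  f→[1+16+256+625+10000+160000]=170898
n=24: 24·1 12·2 8·3 6·4 4·6 3·8 2·12 1·24  f→[331776+20736+4096+1296+256+81+16+1]=358258

1394, 170898, 358258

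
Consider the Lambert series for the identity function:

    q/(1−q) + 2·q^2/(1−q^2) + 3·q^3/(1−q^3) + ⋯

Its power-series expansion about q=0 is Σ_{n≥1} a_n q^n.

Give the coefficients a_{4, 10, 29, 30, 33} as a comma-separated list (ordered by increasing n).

[q^4] f(4)=4,f(2)=2,f(1)=1 ⇒ 7
q^10  k|10↦f(k): 1:1 2:2 5:5 10:10  a_10=18
[q^29] f(29)=29,f(1)=1 ⇒ 30
d|30:{30,15,10,6,5,3,2,1}  Σf=30+15+10+6+5+3+2+1=72
n=33: 33·1 11·3 3·11 1·33  f→[33+11+3+1]=48

7, 18, 30, 72, 48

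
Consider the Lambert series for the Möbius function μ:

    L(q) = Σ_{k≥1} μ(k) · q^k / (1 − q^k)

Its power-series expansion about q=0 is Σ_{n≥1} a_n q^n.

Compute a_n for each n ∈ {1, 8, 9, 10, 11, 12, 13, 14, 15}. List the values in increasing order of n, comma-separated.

1, 0, 0, 0, 0, 0, 0, 0, 0

[q^1] μ(1)=1 ⇒ 1
[q^8] μ(1)=1,μ(2)=-1,μ(4)=0,μ(8)=0 ⇒ 0
q^9  k|9↦μ(k): 9:0 3:-1 1:1  a_9=0
n=10: 1·10 2·5 5·2 10·1  μ→[1+(-1)+(-1)+1]=0
[q^11] μ(11)=-1,μ(1)=1 ⇒ 0
[q^12] μ(12)=0,μ(6)=1,μ(4)=0,μ(3)=-1,μ(2)=-1,μ(1)=1 ⇒ 0
[q^13] μ(13)=-1,μ(1)=1 ⇒ 0
d|14:{14,7,2,1}  Σμ=1+(-1)+(-1)+1=0
d|15:{1,3,5,15}  Σμ=1+(-1)+(-1)+1=0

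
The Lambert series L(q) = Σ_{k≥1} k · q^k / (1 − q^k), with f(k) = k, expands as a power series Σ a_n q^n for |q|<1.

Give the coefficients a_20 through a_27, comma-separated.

42, 32, 36, 24, 60, 31, 42, 40

[q^20] f(1)=1,f(2)=2,f(4)=4,f(5)=5,f(10)=10,f(20)=20 ⇒ 42
[q^21] f(1)=1,f(3)=3,f(7)=7,f(21)=21 ⇒ 32
q^22  k|22↦f(k): 22:22 11:11 2:2 1:1  a_22=36
d|23:{1,23}  Σf=1+23=24
[q^24] f(24)=24,f(12)=12,f(8)=8,f(6)=6,f(4)=4,f(3)=3,f(2)=2,f(1)=1 ⇒ 60
n=25: 25·1 5·5 1·25  f→[25+5+1]=31
n=26: 1·26 2·13 13·2 26·1  f→[1+2+13+26]=42
[q^27] f(1)=1,f(3)=3,f(9)=9,f(27)=27 ⇒ 40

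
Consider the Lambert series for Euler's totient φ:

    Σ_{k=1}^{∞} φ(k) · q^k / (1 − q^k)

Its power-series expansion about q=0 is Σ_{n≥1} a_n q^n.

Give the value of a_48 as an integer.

[q^48] φ(48)=16,φ(24)=8,φ(16)=8,φ(12)=4,φ(8)=4,φ(6)=2,φ(4)=2,φ(3)=2,φ(2)=1,φ(1)=1 ⇒ 48

a_48 = 48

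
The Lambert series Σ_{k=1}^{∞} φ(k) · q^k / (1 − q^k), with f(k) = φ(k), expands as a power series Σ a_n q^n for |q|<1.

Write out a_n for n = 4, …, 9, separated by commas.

q^4  k|4↦φ(k): 1:1 2:1 4:2  a_4=4
[q^5] φ(5)=4,φ(1)=1 ⇒ 5
d|6:{6,3,2,1}  Σφ=2+2+1+1=6
q^7  k|7↦φ(k): 1:1 7:6  a_7=7
n=8: 8·1 4·2 2·4 1·8  φ→[4+2+1+1]=8
n=9: 1·9 3·3 9·1  φ→[1+2+6]=9

4, 5, 6, 7, 8, 9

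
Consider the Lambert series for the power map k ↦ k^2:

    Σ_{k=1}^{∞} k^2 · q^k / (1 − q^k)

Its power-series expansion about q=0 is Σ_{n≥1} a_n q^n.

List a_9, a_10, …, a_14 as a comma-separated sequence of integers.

91, 130, 122, 210, 170, 250

d|9:{1,3,9}  Σf=1+9+81=91
n=10: 10·1 5·2 2·5 1·10  f→[100+25+4+1]=130
d|11:{11,1}  Σf=121+1=122
q^12  k|12↦f(k): 12:144 6:36 4:16 3:9 2:4 1:1  a_12=210
q^13  k|13↦f(k): 1:1 13:169  a_13=170
q^14  k|14↦f(k): 14:196 7:49 2:4 1:1  a_14=250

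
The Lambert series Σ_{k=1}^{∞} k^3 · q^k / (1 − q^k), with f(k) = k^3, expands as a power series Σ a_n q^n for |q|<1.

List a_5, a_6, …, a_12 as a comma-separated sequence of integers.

126, 252, 344, 585, 757, 1134, 1332, 2044

q^5  k|5↦f(k): 1:1 5:125  a_5=126
n=6: 6·1 3·2 2·3 1·6  f→[216+27+8+1]=252
d|7:{1,7}  Σf=1+343=344
d|8:{8,4,2,1}  Σf=512+64+8+1=585
d|9:{1,3,9}  Σf=1+27+729=757
d|10:{1,2,5,10}  Σf=1+8+125+1000=1134
[q^11] f(1)=1,f(11)=1331 ⇒ 1332
d|12:{12,6,4,3,2,1}  Σf=1728+216+64+27+8+1=2044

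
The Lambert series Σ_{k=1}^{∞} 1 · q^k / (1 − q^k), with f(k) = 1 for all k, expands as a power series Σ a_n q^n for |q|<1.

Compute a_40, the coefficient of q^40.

a_40 = 8

[q^40] f(1)=1,f(2)=1,f(4)=1,f(5)=1,f(8)=1,f(10)=1,f(20)=1,f(40)=1 ⇒ 8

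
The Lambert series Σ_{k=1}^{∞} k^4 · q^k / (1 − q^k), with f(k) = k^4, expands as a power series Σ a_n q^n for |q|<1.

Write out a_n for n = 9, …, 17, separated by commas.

6643, 10642, 14642, 22386, 28562, 40834, 51332, 69905, 83522

d|9:{1,3,9}  Σf=1+81+6561=6643
n=10: 10·1 5·2 2·5 1·10  f→[10000+625+16+1]=10642
d|11:{1,11}  Σf=1+14641=14642
q^12  k|12↦f(k): 1:1 2:16 3:81 4:256 6:1296 12:20736  a_12=22386
[q^13] f(13)=28561,f(1)=1 ⇒ 28562
q^14  k|14↦f(k): 14:38416 7:2401 2:16 1:1  a_14=40834
n=15: 1·15 3·5 5·3 15·1  f→[1+81+625+50625]=51332
d|16:{16,8,4,2,1}  Σf=65536+4096+256+16+1=69905
n=17: 1·17 17·1  f→[1+83521]=83522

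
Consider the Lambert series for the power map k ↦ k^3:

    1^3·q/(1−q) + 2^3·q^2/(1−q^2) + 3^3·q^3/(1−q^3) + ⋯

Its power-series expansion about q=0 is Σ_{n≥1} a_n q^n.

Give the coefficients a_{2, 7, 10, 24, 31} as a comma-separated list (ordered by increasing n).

9, 344, 1134, 16380, 29792

n=2: 2·1 1·2  f→[8+1]=9
n=7: 1·7 7·1  f→[1+343]=344
[q^10] f(1)=1,f(2)=8,f(5)=125,f(10)=1000 ⇒ 1134
q^24  k|24↦f(k): 24:13824 12:1728 8:512 6:216 4:64 3:27 2:8 1:1  a_24=16380
n=31: 1·31 31·1  f→[1+29791]=29792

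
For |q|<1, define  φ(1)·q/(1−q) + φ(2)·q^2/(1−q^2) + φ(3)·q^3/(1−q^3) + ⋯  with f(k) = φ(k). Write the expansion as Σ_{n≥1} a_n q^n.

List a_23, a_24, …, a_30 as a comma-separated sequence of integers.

q^23  k|23↦φ(k): 1:1 23:22  a_23=23
d|24:{24,12,8,6,4,3,2,1}  Σφ=8+4+4+2+2+2+1+1=24
d|25:{1,5,25}  Σφ=1+4+20=25
q^26  k|26↦φ(k): 26:12 13:12 2:1 1:1  a_26=26
n=27: 27·1 9·3 3·9 1·27  φ→[18+6+2+1]=27
n=28: 1·28 2·14 4·7 7·4 14·2 28·1  φ→[1+1+2+6+6+12]=28
d|29:{29,1}  Σφ=28+1=29
n=30: 30·1 15·2 10·3 6·5 5·6 3·10 2·15 1·30  φ→[8+8+4+2+4+2+1+1]=30

23, 24, 25, 26, 27, 28, 29, 30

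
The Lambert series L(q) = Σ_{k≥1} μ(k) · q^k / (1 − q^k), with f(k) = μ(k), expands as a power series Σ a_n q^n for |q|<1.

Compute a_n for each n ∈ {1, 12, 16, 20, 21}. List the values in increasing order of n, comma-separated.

[q^1] μ(1)=1 ⇒ 1
[q^12] μ(12)=0,μ(6)=1,μ(4)=0,μ(3)=-1,μ(2)=-1,μ(1)=1 ⇒ 0
[q^16] μ(1)=1,μ(2)=-1,μ(4)=0,μ(8)=0,μ(16)=0 ⇒ 0
q^20  k|20↦μ(k): 1:1 2:-1 4:0 5:-1 10:1 20:0  a_20=0
q^21  k|21↦μ(k): 21:1 7:-1 3:-1 1:1  a_21=0

1, 0, 0, 0, 0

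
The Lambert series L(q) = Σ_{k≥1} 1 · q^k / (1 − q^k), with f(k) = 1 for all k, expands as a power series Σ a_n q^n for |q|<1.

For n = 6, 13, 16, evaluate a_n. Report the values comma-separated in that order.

d|6:{6,3,2,1}  Σf=1+1+1+1=4
[q^13] f(13)=1,f(1)=1 ⇒ 2
n=16: 1·16 2·8 4·4 8·2 16·1  f→[1+1+1+1+1]=5

4, 2, 5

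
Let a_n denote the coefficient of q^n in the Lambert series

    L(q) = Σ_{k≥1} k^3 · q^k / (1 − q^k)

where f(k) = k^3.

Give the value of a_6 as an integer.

a_6 = 252

n=6: 1·6 2·3 3·2 6·1  f→[1+8+27+216]=252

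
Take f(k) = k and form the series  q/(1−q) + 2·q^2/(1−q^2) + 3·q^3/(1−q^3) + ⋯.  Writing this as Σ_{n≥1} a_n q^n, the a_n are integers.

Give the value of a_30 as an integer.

q^30  k|30↦f(k): 30:30 15:15 10:10 6:6 5:5 3:3 2:2 1:1  a_30=72

a_30 = 72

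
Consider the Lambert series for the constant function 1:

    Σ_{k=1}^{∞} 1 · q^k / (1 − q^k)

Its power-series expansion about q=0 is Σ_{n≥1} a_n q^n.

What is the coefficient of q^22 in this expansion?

a_22 = 4

[q^22] f(1)=1,f(2)=1,f(11)=1,f(22)=1 ⇒ 4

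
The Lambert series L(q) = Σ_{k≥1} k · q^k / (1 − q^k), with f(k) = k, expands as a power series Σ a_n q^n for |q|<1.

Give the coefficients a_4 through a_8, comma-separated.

7, 6, 12, 8, 15

q^4  k|4↦f(k): 4:4 2:2 1:1  a_4=7
d|5:{1,5}  Σf=1+5=6
[q^6] f(6)=6,f(3)=3,f(2)=2,f(1)=1 ⇒ 12
n=7: 7·1 1·7  f→[7+1]=8
d|8:{1,2,4,8}  Σf=1+2+4+8=15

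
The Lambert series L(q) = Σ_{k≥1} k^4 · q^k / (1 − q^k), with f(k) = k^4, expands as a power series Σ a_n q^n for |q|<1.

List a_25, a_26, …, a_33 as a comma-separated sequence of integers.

q^25  k|25↦f(k): 1:1 5:625 25:390625  a_25=391251
q^26  k|26↦f(k): 1:1 2:16 13:28561 26:456976  a_26=485554
q^27  k|27↦f(k): 27:531441 9:6561 3:81 1:1  a_27=538084
q^28  k|28↦f(k): 1:1 2:16 4:256 7:2401 14:38416 28:614656  a_28=655746
n=29: 29·1 1·29  f→[707281+1]=707282
q^30  k|30↦f(k): 30:810000 15:50625 10:10000 6:1296 5:625 3:81 2:16 1:1  a_30=872644
q^31  k|31↦f(k): 31:923521 1:1  a_31=923522
[q^32] f(32)=1048576,f(16)=65536,f(8)=4096,f(4)=256,f(2)=16,f(1)=1 ⇒ 1118481
q^33  k|33↦f(k): 1:1 3:81 11:14641 33:1185921  a_33=1200644

391251, 485554, 538084, 655746, 707282, 872644, 923522, 1118481, 1200644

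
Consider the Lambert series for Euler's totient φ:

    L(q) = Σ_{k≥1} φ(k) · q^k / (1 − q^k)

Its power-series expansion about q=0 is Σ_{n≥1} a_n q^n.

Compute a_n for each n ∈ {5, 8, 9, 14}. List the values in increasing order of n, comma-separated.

q^5  k|5↦φ(k): 5:4 1:1  a_5=5
n=8: 1·8 2·4 4·2 8·1  φ→[1+1+2+4]=8
[q^9] φ(1)=1,φ(3)=2,φ(9)=6 ⇒ 9
[q^14] φ(14)=6,φ(7)=6,φ(2)=1,φ(1)=1 ⇒ 14

5, 8, 9, 14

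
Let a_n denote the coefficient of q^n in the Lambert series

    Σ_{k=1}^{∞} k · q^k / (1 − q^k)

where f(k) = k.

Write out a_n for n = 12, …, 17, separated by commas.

28, 14, 24, 24, 31, 18

n=12: 12·1 6·2 4·3 3·4 2·6 1·12  f→[12+6+4+3+2+1]=28
d|13:{1,13}  Σf=1+13=14
n=14: 1·14 2·7 7·2 14·1  f→[1+2+7+14]=24
n=15: 15·1 5·3 3·5 1·15  f→[15+5+3+1]=24
n=16: 1·16 2·8 4·4 8·2 16·1  f→[1+2+4+8+16]=31
d|17:{17,1}  Σf=17+1=18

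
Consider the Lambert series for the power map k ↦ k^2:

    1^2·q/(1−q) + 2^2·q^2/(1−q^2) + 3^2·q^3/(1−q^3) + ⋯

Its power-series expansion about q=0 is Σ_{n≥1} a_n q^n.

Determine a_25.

a_25 = 651

q^25  k|25↦f(k): 25:625 5:25 1:1  a_25=651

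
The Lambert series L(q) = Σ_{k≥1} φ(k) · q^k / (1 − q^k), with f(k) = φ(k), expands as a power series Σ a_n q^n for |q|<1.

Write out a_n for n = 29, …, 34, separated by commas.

q^29  k|29↦φ(k): 1:1 29:28  a_29=29
n=30: 1·30 2·15 3·10 5·6 6·5 10·3 15·2 30·1  φ→[1+1+2+4+2+4+8+8]=30
[q^31] φ(31)=30,φ(1)=1 ⇒ 31
n=32: 32·1 16·2 8·4 4·8 2·16 1·32  φ→[16+8+4+2+1+1]=32
q^33  k|33↦φ(k): 33:20 11:10 3:2 1:1  a_33=33
[q^34] φ(34)=16,φ(17)=16,φ(2)=1,φ(1)=1 ⇒ 34

29, 30, 31, 32, 33, 34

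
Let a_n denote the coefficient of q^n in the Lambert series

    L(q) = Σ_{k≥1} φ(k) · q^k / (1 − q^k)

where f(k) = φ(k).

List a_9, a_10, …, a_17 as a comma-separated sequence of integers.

q^9  k|9↦φ(k): 1:1 3:2 9:6  a_9=9
q^10  k|10↦φ(k): 1:1 2:1 5:4 10:4  a_10=10
[q^11] φ(11)=10,φ(1)=1 ⇒ 11
n=12: 12·1 6·2 4·3 3·4 2·6 1·12  φ→[4+2+2+2+1+1]=12
d|13:{1,13}  Σφ=1+12=13
n=14: 14·1 7·2 2·7 1·14  φ→[6+6+1+1]=14
[q^15] φ(1)=1,φ(3)=2,φ(5)=4,φ(15)=8 ⇒ 15
[q^16] φ(1)=1,φ(2)=1,φ(4)=2,φ(8)=4,φ(16)=8 ⇒ 16
n=17: 1·17 17·1  φ→[1+16]=17

9, 10, 11, 12, 13, 14, 15, 16, 17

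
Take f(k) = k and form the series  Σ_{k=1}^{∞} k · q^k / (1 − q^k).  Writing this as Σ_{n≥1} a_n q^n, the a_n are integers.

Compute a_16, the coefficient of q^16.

[q^16] f(16)=16,f(8)=8,f(4)=4,f(2)=2,f(1)=1 ⇒ 31

a_16 = 31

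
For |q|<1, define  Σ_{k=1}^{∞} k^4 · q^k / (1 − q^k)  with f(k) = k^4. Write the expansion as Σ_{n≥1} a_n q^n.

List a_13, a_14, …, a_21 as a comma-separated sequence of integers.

n=13: 1·13 13·1  f→[1+28561]=28562
n=14: 14·1 7·2 2·7 1·14  f→[38416+2401+16+1]=40834
d|15:{15,5,3,1}  Σf=50625+625+81+1=51332
d|16:{16,8,4,2,1}  Σf=65536+4096+256+16+1=69905
[q^17] f(1)=1,f(17)=83521 ⇒ 83522
n=18: 1·18 2·9 3·6 6·3 9·2 18·1  f→[1+16+81+1296+6561+104976]=112931
n=19: 19·1 1·19  f→[130321+1]=130322
n=20: 1·20 2·10 4·5 5·4 10·2 20·1  f→[1+16+256+625+10000+160000]=170898
n=21: 21·1 7·3 3·7 1·21  f→[194481+2401+81+1]=196964

28562, 40834, 51332, 69905, 83522, 112931, 130322, 170898, 196964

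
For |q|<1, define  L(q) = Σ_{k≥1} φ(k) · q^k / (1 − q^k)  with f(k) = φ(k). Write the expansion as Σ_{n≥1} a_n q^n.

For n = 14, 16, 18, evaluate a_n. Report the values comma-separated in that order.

[q^14] φ(14)=6,φ(7)=6,φ(2)=1,φ(1)=1 ⇒ 14
d|16:{16,8,4,2,1}  Σφ=8+4+2+1+1=16
n=18: 18·1 9·2 6·3 3·6 2·9 1·18  φ→[6+6+2+2+1+1]=18

14, 16, 18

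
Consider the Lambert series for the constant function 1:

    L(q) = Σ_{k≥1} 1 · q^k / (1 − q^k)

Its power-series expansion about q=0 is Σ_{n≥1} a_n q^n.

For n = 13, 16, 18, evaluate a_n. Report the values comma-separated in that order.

q^13  k|13↦f(k): 1:1 13:1  a_13=2
n=16: 16·1 8·2 4·4 2·8 1·16  f→[1+1+1+1+1]=5
n=18: 1·18 2·9 3·6 6·3 9·2 18·1  f→[1+1+1+1+1+1]=6

2, 5, 6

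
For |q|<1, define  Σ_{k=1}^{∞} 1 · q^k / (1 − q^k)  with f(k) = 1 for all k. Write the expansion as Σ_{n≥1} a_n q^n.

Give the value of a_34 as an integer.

q^34  k|34↦f(k): 1:1 2:1 17:1 34:1  a_34=4

a_34 = 4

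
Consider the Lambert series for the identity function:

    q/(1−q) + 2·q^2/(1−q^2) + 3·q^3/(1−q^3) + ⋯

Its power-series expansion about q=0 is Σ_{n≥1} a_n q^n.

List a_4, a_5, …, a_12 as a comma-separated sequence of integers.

7, 6, 12, 8, 15, 13, 18, 12, 28

[q^4] f(1)=1,f(2)=2,f(4)=4 ⇒ 7
d|5:{5,1}  Σf=5+1=6
d|6:{1,2,3,6}  Σf=1+2+3+6=12
[q^7] f(7)=7,f(1)=1 ⇒ 8
[q^8] f(8)=8,f(4)=4,f(2)=2,f(1)=1 ⇒ 15
d|9:{9,3,1}  Σf=9+3+1=13
q^10  k|10↦f(k): 10:10 5:5 2:2 1:1  a_10=18
q^11  k|11↦f(k): 11:11 1:1  a_11=12
[q^12] f(12)=12,f(6)=6,f(4)=4,f(3)=3,f(2)=2,f(1)=1 ⇒ 28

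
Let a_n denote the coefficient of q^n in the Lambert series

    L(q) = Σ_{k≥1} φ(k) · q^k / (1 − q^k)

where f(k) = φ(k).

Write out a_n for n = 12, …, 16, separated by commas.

[q^12] φ(12)=4,φ(6)=2,φ(4)=2,φ(3)=2,φ(2)=1,φ(1)=1 ⇒ 12
d|13:{13,1}  Σφ=12+1=13
d|14:{1,2,7,14}  Σφ=1+1+6+6=14
d|15:{15,5,3,1}  Σφ=8+4+2+1=15
[q^16] φ(1)=1,φ(2)=1,φ(4)=2,φ(8)=4,φ(16)=8 ⇒ 16

12, 13, 14, 15, 16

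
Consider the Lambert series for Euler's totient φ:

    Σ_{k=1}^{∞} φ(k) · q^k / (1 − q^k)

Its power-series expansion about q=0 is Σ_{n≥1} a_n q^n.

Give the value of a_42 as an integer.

d|42:{42,21,14,7,6,3,2,1}  Σφ=12+12+6+6+2+2+1+1=42

a_42 = 42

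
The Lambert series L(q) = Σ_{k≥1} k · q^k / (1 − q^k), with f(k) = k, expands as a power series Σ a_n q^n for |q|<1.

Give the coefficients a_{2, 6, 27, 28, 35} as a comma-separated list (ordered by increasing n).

3, 12, 40, 56, 48

n=2: 1·2 2·1  f→[1+2]=3
n=6: 6·1 3·2 2·3 1·6  f→[6+3+2+1]=12
d|27:{27,9,3,1}  Σf=27+9+3+1=40
d|28:{28,14,7,4,2,1}  Σf=28+14+7+4+2+1=56
n=35: 35·1 7·5 5·7 1·35  f→[35+7+5+1]=48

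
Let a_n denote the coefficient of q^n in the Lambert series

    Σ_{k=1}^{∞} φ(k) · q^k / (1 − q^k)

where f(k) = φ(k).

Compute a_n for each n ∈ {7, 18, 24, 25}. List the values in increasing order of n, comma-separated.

n=7: 1·7 7·1  φ→[1+6]=7
n=18: 18·1 9·2 6·3 3·6 2·9 1·18  φ→[6+6+2+2+1+1]=18
d|24:{24,12,8,6,4,3,2,1}  Σφ=8+4+4+2+2+2+1+1=24
q^25  k|25↦φ(k): 25:20 5:4 1:1  a_25=25

7, 18, 24, 25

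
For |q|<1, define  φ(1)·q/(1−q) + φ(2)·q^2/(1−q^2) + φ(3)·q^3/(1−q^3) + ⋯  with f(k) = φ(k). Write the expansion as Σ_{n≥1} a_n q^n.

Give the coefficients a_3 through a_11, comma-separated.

d|3:{1,3}  Σφ=1+2=3
q^4  k|4↦φ(k): 4:2 2:1 1:1  a_4=4
d|5:{5,1}  Σφ=4+1=5
n=6: 6·1 3·2 2·3 1·6  φ→[2+2+1+1]=6
d|7:{7,1}  Σφ=6+1=7
n=8: 1·8 2·4 4·2 8·1  φ→[1+1+2+4]=8
n=9: 1·9 3·3 9·1  φ→[1+2+6]=9
d|10:{1,2,5,10}  Σφ=1+1+4+4=10
n=11: 1·11 11·1  φ→[1+10]=11

3, 4, 5, 6, 7, 8, 9, 10, 11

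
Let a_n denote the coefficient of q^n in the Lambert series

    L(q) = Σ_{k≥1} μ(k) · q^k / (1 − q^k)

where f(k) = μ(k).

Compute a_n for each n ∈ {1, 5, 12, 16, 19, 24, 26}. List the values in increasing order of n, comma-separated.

1, 0, 0, 0, 0, 0, 0

n=1: 1·1  μ→[1]=1
q^5  k|5↦μ(k): 1:1 5:-1  a_5=0
n=12: 12·1 6·2 4·3 3·4 2·6 1·12  μ→[0+1+0+(-1)+(-1)+1]=0
[q^16] μ(16)=0,μ(8)=0,μ(4)=0,μ(2)=-1,μ(1)=1 ⇒ 0
[q^19] μ(19)=-1,μ(1)=1 ⇒ 0
q^24  k|24↦μ(k): 24:0 12:0 8:0 6:1 4:0 3:-1 2:-1 1:1  a_24=0
n=26: 1·26 2·13 13·2 26·1  μ→[1+(-1)+(-1)+1]=0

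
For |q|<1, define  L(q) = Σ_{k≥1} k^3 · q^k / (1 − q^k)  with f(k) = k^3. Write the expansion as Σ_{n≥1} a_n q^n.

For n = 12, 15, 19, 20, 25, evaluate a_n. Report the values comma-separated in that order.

q^12  k|12↦f(k): 12:1728 6:216 4:64 3:27 2:8 1:1  a_12=2044
q^15  k|15↦f(k): 1:1 3:27 5:125 15:3375  a_15=3528
[q^19] f(19)=6859,f(1)=1 ⇒ 6860
n=20: 1·20 2·10 4·5 5·4 10·2 20·1  f→[1+8+64+125+1000+8000]=9198
n=25: 25·1 5·5 1·25  f→[15625+125+1]=15751

2044, 3528, 6860, 9198, 15751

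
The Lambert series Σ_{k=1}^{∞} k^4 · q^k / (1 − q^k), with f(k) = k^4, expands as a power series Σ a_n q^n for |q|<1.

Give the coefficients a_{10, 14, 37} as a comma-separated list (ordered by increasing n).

n=10: 1·10 2·5 5·2 10·1  f→[1+16+625+10000]=10642
[q^14] f(1)=1,f(2)=16,f(7)=2401,f(14)=38416 ⇒ 40834
n=37: 1·37 37·1  f→[1+1874161]=1874162

10642, 40834, 1874162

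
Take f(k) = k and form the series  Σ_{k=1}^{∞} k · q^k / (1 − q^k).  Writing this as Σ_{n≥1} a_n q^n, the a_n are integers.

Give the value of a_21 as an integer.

a_21 = 32

d|21:{21,7,3,1}  Σf=21+7+3+1=32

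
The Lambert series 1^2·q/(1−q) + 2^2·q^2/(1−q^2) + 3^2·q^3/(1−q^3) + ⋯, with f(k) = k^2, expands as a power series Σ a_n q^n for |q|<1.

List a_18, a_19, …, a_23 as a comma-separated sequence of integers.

n=18: 18·1 9·2 6·3 3·6 2·9 1·18  f→[324+81+36+9+4+1]=455
n=19: 1·19 19·1  f→[1+361]=362
q^20  k|20↦f(k): 1:1 2:4 4:16 5:25 10:100 20:400  a_20=546
[q^21] f(1)=1,f(3)=9,f(7)=49,f(21)=441 ⇒ 500
q^22  k|22↦f(k): 1:1 2:4 11:121 22:484  a_22=610
n=23: 23·1 1·23  f→[529+1]=530

455, 362, 546, 500, 610, 530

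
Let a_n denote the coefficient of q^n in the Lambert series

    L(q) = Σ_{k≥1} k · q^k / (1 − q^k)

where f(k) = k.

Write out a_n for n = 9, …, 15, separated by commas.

q^9  k|9↦f(k): 9:9 3:3 1:1  a_9=13
d|10:{1,2,5,10}  Σf=1+2+5+10=18
n=11: 1·11 11·1  f→[1+11]=12
[q^12] f(1)=1,f(2)=2,f(3)=3,f(4)=4,f(6)=6,f(12)=12 ⇒ 28
q^13  k|13↦f(k): 13:13 1:1  a_13=14
d|14:{1,2,7,14}  Σf=1+2+7+14=24
q^15  k|15↦f(k): 15:15 5:5 3:3 1:1  a_15=24

13, 18, 12, 28, 14, 24, 24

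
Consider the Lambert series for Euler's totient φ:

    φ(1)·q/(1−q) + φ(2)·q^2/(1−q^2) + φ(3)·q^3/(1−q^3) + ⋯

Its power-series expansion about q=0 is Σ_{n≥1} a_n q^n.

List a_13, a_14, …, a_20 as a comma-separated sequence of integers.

q^13  k|13↦φ(k): 1:1 13:12  a_13=13
n=14: 14·1 7·2 2·7 1·14  φ→[6+6+1+1]=14
n=15: 1·15 3·5 5·3 15·1  φ→[1+2+4+8]=15
d|16:{16,8,4,2,1}  Σφ=8+4+2+1+1=16
n=17: 17·1 1·17  φ→[16+1]=17
q^18  k|18↦φ(k): 18:6 9:6 6:2 3:2 2:1 1:1  a_18=18
[q^19] φ(19)=18,φ(1)=1 ⇒ 19
d|20:{1,2,4,5,10,20}  Σφ=1+1+2+4+4+8=20

13, 14, 15, 16, 17, 18, 19, 20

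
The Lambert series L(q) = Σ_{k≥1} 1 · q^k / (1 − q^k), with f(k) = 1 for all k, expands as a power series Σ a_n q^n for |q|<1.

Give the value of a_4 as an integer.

d|4:{4,2,1}  Σf=1+1+1=3

a_4 = 3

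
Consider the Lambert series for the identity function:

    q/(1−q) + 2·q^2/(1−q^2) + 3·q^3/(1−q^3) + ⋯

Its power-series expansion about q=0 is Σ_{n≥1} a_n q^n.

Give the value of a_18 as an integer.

n=18: 1·18 2·9 3·6 6·3 9·2 18·1  f→[1+2+3+6+9+18]=39

a_18 = 39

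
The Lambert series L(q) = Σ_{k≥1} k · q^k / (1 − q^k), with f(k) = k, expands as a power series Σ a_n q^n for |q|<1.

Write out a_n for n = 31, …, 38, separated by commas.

32, 63, 48, 54, 48, 91, 38, 60

[q^31] f(1)=1,f(31)=31 ⇒ 32
d|32:{1,2,4,8,16,32}  Σf=1+2+4+8+16+32=63
n=33: 1·33 3·11 11·3 33·1  f→[1+3+11+33]=48
d|34:{1,2,17,34}  Σf=1+2+17+34=54
d|35:{1,5,7,35}  Σf=1+5+7+35=48
n=36: 1·36 2·18 3·12 4·9 6·6 9·4 12·3 18·2 36·1  f→[1+2+3+4+6+9+12+18+36]=91
n=37: 1·37 37·1  f→[1+37]=38
q^38  k|38↦f(k): 1:1 2:2 19:19 38:38  a_38=60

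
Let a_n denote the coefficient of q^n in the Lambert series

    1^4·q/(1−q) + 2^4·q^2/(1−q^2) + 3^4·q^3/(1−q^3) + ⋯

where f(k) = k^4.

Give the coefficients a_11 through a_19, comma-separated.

q^11  k|11↦f(k): 11:14641 1:1  a_11=14642
d|12:{1,2,3,4,6,12}  Σf=1+16+81+256+1296+20736=22386
[q^13] f(1)=1,f(13)=28561 ⇒ 28562
[q^14] f(1)=1,f(2)=16,f(7)=2401,f(14)=38416 ⇒ 40834
[q^15] f(15)=50625,f(5)=625,f(3)=81,f(1)=1 ⇒ 51332
q^16  k|16↦f(k): 1:1 2:16 4:256 8:4096 16:65536  a_16=69905
d|17:{1,17}  Σf=1+83521=83522
n=18: 18·1 9·2 6·3 3·6 2·9 1·18  f→[104976+6561+1296+81+16+1]=112931
[q^19] f(19)=130321,f(1)=1 ⇒ 130322

14642, 22386, 28562, 40834, 51332, 69905, 83522, 112931, 130322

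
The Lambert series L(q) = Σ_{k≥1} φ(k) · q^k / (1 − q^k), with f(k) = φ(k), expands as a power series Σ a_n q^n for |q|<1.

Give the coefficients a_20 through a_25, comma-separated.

d|20:{20,10,5,4,2,1}  Σφ=8+4+4+2+1+1=20
[q^21] φ(21)=12,φ(7)=6,φ(3)=2,φ(1)=1 ⇒ 21
q^22  k|22↦φ(k): 22:10 11:10 2:1 1:1  a_22=22
q^23  k|23↦φ(k): 1:1 23:22  a_23=23
q^24  k|24↦φ(k): 1:1 2:1 3:2 4:2 6:2 8:4 12:4 24:8  a_24=24
n=25: 25·1 5·5 1·25  φ→[20+4+1]=25

20, 21, 22, 23, 24, 25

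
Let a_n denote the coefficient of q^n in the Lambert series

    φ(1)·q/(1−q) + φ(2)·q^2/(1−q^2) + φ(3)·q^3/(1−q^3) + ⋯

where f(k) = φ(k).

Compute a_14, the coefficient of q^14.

q^14  k|14↦φ(k): 14:6 7:6 2:1 1:1  a_14=14

a_14 = 14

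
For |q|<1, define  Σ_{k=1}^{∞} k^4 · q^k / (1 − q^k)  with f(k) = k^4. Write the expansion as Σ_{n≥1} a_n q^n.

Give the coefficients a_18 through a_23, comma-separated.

[q^18] f(1)=1,f(2)=16,f(3)=81,f(6)=1296,f(9)=6561,f(18)=104976 ⇒ 112931
n=19: 1·19 19·1  f→[1+130321]=130322
n=20: 1·20 2·10 4·5 5·4 10·2 20·1  f→[1+16+256+625+10000+160000]=170898
d|21:{21,7,3,1}  Σf=194481+2401+81+1=196964
n=22: 22·1 11·2 2·11 1·22  f→[234256+14641+16+1]=248914
d|23:{1,23}  Σf=1+279841=279842

112931, 130322, 170898, 196964, 248914, 279842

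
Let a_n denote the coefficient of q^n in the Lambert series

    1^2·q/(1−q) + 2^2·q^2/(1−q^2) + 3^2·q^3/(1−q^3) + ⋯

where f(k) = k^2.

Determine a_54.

a_54 = 4100

[q^54] f(1)=1,f(2)=4,f(3)=9,f(6)=36,f(9)=81,f(18)=324,f(27)=729,f(54)=2916 ⇒ 4100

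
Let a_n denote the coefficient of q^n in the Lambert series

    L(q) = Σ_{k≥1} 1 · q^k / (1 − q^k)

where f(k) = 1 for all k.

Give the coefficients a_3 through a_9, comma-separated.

2, 3, 2, 4, 2, 4, 3

d|3:{3,1}  Σf=1+1=2
d|4:{1,2,4}  Σf=1+1+1=3
n=5: 5·1 1·5  f→[1+1]=2
d|6:{6,3,2,1}  Σf=1+1+1+1=4
d|7:{7,1}  Σf=1+1=2
d|8:{1,2,4,8}  Σf=1+1+1+1=4
d|9:{9,3,1}  Σf=1+1+1=3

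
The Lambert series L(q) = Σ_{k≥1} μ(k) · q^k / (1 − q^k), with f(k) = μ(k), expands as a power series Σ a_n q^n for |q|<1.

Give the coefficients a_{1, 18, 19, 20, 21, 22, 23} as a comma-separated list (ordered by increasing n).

q^1  k|1↦μ(k): 1:1  a_1=1
[q^18] μ(1)=1,μ(2)=-1,μ(3)=-1,μ(6)=1,μ(9)=0,μ(18)=0 ⇒ 0
[q^19] μ(19)=-1,μ(1)=1 ⇒ 0
q^20  k|20↦μ(k): 20:0 10:1 5:-1 4:0 2:-1 1:1  a_20=0
[q^21] μ(1)=1,μ(3)=-1,μ(7)=-1,μ(21)=1 ⇒ 0
q^22  k|22↦μ(k): 22:1 11:-1 2:-1 1:1  a_22=0
q^23  k|23↦μ(k): 23:-1 1:1  a_23=0

1, 0, 0, 0, 0, 0, 0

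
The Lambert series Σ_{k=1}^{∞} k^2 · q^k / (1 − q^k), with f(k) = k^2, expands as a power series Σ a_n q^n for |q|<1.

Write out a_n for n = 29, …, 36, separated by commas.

842, 1300, 962, 1365, 1220, 1450, 1300, 1911

d|29:{1,29}  Σf=1+841=842
[q^30] f(1)=1,f(2)=4,f(3)=9,f(5)=25,f(6)=36,f(10)=100,f(15)=225,f(30)=900 ⇒ 1300
d|31:{31,1}  Σf=961+1=962
d|32:{1,2,4,8,16,32}  Σf=1+4+16+64+256+1024=1365
d|33:{33,11,3,1}  Σf=1089+121+9+1=1220
q^34  k|34↦f(k): 34:1156 17:289 2:4 1:1  a_34=1450
d|35:{35,7,5,1}  Σf=1225+49+25+1=1300
n=36: 1·36 2·18 3·12 4·9 6·6 9·4 12·3 18·2 36·1  f→[1+4+9+16+36+81+144+324+1296]=1911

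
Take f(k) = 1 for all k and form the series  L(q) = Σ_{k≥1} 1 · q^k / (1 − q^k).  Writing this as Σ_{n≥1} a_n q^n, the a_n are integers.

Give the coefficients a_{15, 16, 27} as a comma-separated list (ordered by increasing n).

4, 5, 4

n=15: 1·15 3·5 5·3 15·1  f→[1+1+1+1]=4
[q^16] f(1)=1,f(2)=1,f(4)=1,f(8)=1,f(16)=1 ⇒ 5
q^27  k|27↦f(k): 27:1 9:1 3:1 1:1  a_27=4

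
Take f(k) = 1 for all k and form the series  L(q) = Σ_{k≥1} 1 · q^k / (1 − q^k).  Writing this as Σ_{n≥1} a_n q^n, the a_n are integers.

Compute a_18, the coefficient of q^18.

a_18 = 6

n=18: 18·1 9·2 6·3 3·6 2·9 1·18  f→[1+1+1+1+1+1]=6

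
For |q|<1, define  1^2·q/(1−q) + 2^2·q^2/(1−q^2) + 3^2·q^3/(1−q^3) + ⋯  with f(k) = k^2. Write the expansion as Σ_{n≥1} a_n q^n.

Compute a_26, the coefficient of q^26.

[q^26] f(26)=676,f(13)=169,f(2)=4,f(1)=1 ⇒ 850

a_26 = 850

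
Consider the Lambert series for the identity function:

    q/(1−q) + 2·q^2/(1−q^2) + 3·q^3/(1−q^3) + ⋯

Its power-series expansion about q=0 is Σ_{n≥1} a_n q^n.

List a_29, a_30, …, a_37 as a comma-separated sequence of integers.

q^29  k|29↦f(k): 1:1 29:29  a_29=30
[q^30] f(1)=1,f(2)=2,f(3)=3,f(5)=5,f(6)=6,f(10)=10,f(15)=15,f(30)=30 ⇒ 72
n=31: 31·1 1·31  f→[31+1]=32
q^32  k|32↦f(k): 1:1 2:2 4:4 8:8 16:16 32:32  a_32=63
q^33  k|33↦f(k): 33:33 11:11 3:3 1:1  a_33=48
n=34: 1·34 2·17 17·2 34·1  f→[1+2+17+34]=54
n=35: 1·35 5·7 7·5 35·1  f→[1+5+7+35]=48
n=36: 1·36 2·18 3·12 4·9 6·6 9·4 12·3 18·2 36·1  f→[1+2+3+4+6+9+12+18+36]=91
[q^37] f(37)=37,f(1)=1 ⇒ 38

30, 72, 32, 63, 48, 54, 48, 91, 38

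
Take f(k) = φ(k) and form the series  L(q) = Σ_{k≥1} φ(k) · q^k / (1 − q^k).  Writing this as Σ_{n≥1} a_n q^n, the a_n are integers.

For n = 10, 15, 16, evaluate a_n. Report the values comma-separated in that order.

[q^10] φ(10)=4,φ(5)=4,φ(2)=1,φ(1)=1 ⇒ 10
[q^15] φ(1)=1,φ(3)=2,φ(5)=4,φ(15)=8 ⇒ 15
d|16:{1,2,4,8,16}  Σφ=1+1+2+4+8=16

10, 15, 16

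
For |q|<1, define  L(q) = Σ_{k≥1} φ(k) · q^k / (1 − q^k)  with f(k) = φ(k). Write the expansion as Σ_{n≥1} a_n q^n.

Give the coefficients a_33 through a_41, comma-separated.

n=33: 33·1 11·3 3·11 1·33  φ→[20+10+2+1]=33
q^34  k|34↦φ(k): 34:16 17:16 2:1 1:1  a_34=34
d|35:{35,7,5,1}  Σφ=24+6+4+1=35
n=36: 1·36 2·18 3·12 4·9 6·6 9·4 12·3 18·2 36·1  φ→[1+1+2+2+2+6+4+6+12]=36
d|37:{1,37}  Σφ=1+36=37
d|38:{1,2,19,38}  Σφ=1+1+18+18=38
d|39:{39,13,3,1}  Σφ=24+12+2+1=39
d|40:{1,2,4,5,8,10,20,40}  Σφ=1+1+2+4+4+4+8+16=40
q^41  k|41↦φ(k): 41:40 1:1  a_41=41

33, 34, 35, 36, 37, 38, 39, 40, 41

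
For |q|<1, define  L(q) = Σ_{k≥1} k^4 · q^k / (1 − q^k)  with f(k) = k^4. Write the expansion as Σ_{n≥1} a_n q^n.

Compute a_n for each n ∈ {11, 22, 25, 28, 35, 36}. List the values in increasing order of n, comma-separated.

d|11:{11,1}  Σf=14641+1=14642
[q^22] f(22)=234256,f(11)=14641,f(2)=16,f(1)=1 ⇒ 248914
d|25:{1,5,25}  Σf=1+625+390625=391251
[q^28] f(28)=614656,f(14)=38416,f(7)=2401,f(4)=256,f(2)=16,f(1)=1 ⇒ 655746
n=35: 1·35 5·7 7·5 35·1  f→[1+625+2401+1500625]=1503652
[q^36] f(36)=1679616,f(18)=104976,f(12)=20736,f(9)=6561,f(6)=1296,f(4)=256,f(3)=81,f(2)=16,f(1)=1 ⇒ 1813539

14642, 248914, 391251, 655746, 1503652, 1813539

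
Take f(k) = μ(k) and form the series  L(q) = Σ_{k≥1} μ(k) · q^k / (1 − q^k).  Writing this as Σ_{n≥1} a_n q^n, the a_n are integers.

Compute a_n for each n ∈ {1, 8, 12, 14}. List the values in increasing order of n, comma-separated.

q^1  k|1↦μ(k): 1:1  a_1=1
d|8:{1,2,4,8}  Σμ=1+(-1)+0+0=0
q^12  k|12↦μ(k): 12:0 6:1 4:0 3:-1 2:-1 1:1  a_12=0
d|14:{1,2,7,14}  Σμ=1+(-1)+(-1)+1=0

1, 0, 0, 0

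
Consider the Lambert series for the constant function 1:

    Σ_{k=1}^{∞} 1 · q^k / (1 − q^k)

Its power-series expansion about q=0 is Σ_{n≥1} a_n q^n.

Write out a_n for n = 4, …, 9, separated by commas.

3, 2, 4, 2, 4, 3

d|4:{1,2,4}  Σf=1+1+1=3
d|5:{1,5}  Σf=1+1=2
d|6:{1,2,3,6}  Σf=1+1+1+1=4
[q^7] f(7)=1,f(1)=1 ⇒ 2
n=8: 8·1 4·2 2·4 1·8  f→[1+1+1+1]=4
q^9  k|9↦f(k): 1:1 3:1 9:1  a_9=3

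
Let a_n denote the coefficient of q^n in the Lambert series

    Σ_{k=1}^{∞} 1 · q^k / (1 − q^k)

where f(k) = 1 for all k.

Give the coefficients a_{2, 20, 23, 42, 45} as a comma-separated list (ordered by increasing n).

2, 6, 2, 8, 6

n=2: 1·2 2·1  f→[1+1]=2
q^20  k|20↦f(k): 20:1 10:1 5:1 4:1 2:1 1:1  a_20=6
q^23  k|23↦f(k): 23:1 1:1  a_23=2
d|42:{42,21,14,7,6,3,2,1}  Σf=1+1+1+1+1+1+1+1=8
[q^45] f(45)=1,f(15)=1,f(9)=1,f(5)=1,f(3)=1,f(1)=1 ⇒ 6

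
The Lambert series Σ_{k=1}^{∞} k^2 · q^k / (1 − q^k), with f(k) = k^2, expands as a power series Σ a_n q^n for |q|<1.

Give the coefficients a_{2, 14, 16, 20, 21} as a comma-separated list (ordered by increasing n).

5, 250, 341, 546, 500

q^2  k|2↦f(k): 1:1 2:4  a_2=5
n=14: 1·14 2·7 7·2 14·1  f→[1+4+49+196]=250
n=16: 1·16 2·8 4·4 8·2 16·1  f→[1+4+16+64+256]=341
[q^20] f(20)=400,f(10)=100,f(5)=25,f(4)=16,f(2)=4,f(1)=1 ⇒ 546
n=21: 21·1 7·3 3·7 1·21  f→[441+49+9+1]=500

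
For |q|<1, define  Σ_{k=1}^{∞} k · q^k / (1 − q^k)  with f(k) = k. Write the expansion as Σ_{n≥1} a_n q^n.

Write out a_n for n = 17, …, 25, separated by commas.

q^17  k|17↦f(k): 1:1 17:17  a_17=18
[q^18] f(1)=1,f(2)=2,f(3)=3,f(6)=6,f(9)=9,f(18)=18 ⇒ 39
n=19: 19·1 1·19  f→[19+1]=20
d|20:{1,2,4,5,10,20}  Σf=1+2+4+5+10+20=42
n=21: 1·21 3·7 7·3 21·1  f→[1+3+7+21]=32
q^22  k|22↦f(k): 22:22 11:11 2:2 1:1  a_22=36
n=23: 23·1 1·23  f→[23+1]=24
n=24: 1·24 2·12 3·8 4·6 6·4 8·3 12·2 24·1  f→[1+2+3+4+6+8+12+24]=60
d|25:{25,5,1}  Σf=25+5+1=31

18, 39, 20, 42, 32, 36, 24, 60, 31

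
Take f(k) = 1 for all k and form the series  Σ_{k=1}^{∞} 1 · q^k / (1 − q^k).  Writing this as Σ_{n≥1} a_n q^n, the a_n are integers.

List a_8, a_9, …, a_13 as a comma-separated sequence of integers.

4, 3, 4, 2, 6, 2

q^8  k|8↦f(k): 1:1 2:1 4:1 8:1  a_8=4
n=9: 9·1 3·3 1·9  f→[1+1+1]=3
n=10: 1·10 2·5 5·2 10·1  f→[1+1+1+1]=4
d|11:{1,11}  Σf=1+1=2
[q^12] f(12)=1,f(6)=1,f(4)=1,f(3)=1,f(2)=1,f(1)=1 ⇒ 6
[q^13] f(13)=1,f(1)=1 ⇒ 2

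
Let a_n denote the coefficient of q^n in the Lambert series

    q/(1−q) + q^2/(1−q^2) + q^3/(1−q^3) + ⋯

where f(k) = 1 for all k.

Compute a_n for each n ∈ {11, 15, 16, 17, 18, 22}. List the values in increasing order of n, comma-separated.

[q^11] f(11)=1,f(1)=1 ⇒ 2
[q^15] f(15)=1,f(5)=1,f(3)=1,f(1)=1 ⇒ 4
d|16:{1,2,4,8,16}  Σf=1+1+1+1+1=5
[q^17] f(17)=1,f(1)=1 ⇒ 2
n=18: 18·1 9·2 6·3 3·6 2·9 1·18  f→[1+1+1+1+1+1]=6
n=22: 22·1 11·2 2·11 1·22  f→[1+1+1+1]=4

2, 4, 5, 2, 6, 4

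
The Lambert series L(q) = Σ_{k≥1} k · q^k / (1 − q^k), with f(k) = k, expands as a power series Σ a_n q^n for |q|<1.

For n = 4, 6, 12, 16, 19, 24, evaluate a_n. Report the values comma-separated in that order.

7, 12, 28, 31, 20, 60

d|4:{4,2,1}  Σf=4+2+1=7
q^6  k|6↦f(k): 6:6 3:3 2:2 1:1  a_6=12
d|12:{1,2,3,4,6,12}  Σf=1+2+3+4+6+12=28
[q^16] f(16)=16,f(8)=8,f(4)=4,f(2)=2,f(1)=1 ⇒ 31
[q^19] f(19)=19,f(1)=1 ⇒ 20
[q^24] f(1)=1,f(2)=2,f(3)=3,f(4)=4,f(6)=6,f(8)=8,f(12)=12,f(24)=24 ⇒ 60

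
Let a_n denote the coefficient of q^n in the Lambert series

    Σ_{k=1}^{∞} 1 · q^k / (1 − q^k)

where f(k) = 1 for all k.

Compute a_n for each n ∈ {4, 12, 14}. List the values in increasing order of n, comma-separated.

3, 6, 4

q^4  k|4↦f(k): 4:1 2:1 1:1  a_4=3
n=12: 1·12 2·6 3·4 4·3 6·2 12·1  f→[1+1+1+1+1+1]=6
[q^14] f(14)=1,f(7)=1,f(2)=1,f(1)=1 ⇒ 4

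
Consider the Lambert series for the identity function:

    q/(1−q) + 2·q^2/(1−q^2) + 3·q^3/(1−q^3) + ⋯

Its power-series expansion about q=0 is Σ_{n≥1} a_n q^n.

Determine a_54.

a_54 = 120

n=54: 1·54 2·27 3·18 6·9 9·6 18·3 27·2 54·1  f→[1+2+3+6+9+18+27+54]=120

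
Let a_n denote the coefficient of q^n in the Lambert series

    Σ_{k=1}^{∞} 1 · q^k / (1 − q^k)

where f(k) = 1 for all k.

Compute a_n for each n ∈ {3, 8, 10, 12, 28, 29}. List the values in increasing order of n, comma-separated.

2, 4, 4, 6, 6, 2

[q^3] f(3)=1,f(1)=1 ⇒ 2
[q^8] f(8)=1,f(4)=1,f(2)=1,f(1)=1 ⇒ 4
q^10  k|10↦f(k): 10:1 5:1 2:1 1:1  a_10=4
n=12: 12·1 6·2 4·3 3·4 2·6 1·12  f→[1+1+1+1+1+1]=6
[q^28] f(1)=1,f(2)=1,f(4)=1,f(7)=1,f(14)=1,f(28)=1 ⇒ 6
q^29  k|29↦f(k): 29:1 1:1  a_29=2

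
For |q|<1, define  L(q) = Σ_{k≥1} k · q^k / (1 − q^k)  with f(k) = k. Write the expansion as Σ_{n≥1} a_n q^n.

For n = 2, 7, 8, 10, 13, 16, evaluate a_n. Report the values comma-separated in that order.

3, 8, 15, 18, 14, 31

n=2: 2·1 1·2  f→[2+1]=3
d|7:{7,1}  Σf=7+1=8
n=8: 1·8 2·4 4·2 8·1  f→[1+2+4+8]=15
n=10: 10·1 5·2 2·5 1·10  f→[10+5+2+1]=18
n=13: 13·1 1·13  f→[13+1]=14
q^16  k|16↦f(k): 16:16 8:8 4:4 2:2 1:1  a_16=31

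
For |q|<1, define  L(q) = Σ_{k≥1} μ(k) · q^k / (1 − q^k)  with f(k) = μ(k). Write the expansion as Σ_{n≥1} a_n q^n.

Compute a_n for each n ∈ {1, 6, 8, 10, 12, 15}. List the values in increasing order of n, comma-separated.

1, 0, 0, 0, 0, 0

[q^1] μ(1)=1 ⇒ 1
n=6: 1·6 2·3 3·2 6·1  μ→[1+(-1)+(-1)+1]=0
q^8  k|8↦μ(k): 1:1 2:-1 4:0 8:0  a_8=0
[q^10] μ(10)=1,μ(5)=-1,μ(2)=-1,μ(1)=1 ⇒ 0
n=12: 12·1 6·2 4·3 3·4 2·6 1·12  μ→[0+1+0+(-1)+(-1)+1]=0
q^15  k|15↦μ(k): 15:1 5:-1 3:-1 1:1  a_15=0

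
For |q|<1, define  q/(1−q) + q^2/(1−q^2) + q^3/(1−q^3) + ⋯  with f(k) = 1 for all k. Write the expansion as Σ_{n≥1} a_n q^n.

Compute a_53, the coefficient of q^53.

a_53 = 2

n=53: 53·1 1·53  f→[1+1]=2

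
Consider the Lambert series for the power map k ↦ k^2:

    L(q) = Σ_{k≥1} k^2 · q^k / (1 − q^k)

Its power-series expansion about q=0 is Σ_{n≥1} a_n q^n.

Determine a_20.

n=20: 20·1 10·2 5·4 4·5 2·10 1·20  f→[400+100+25+16+4+1]=546

a_20 = 546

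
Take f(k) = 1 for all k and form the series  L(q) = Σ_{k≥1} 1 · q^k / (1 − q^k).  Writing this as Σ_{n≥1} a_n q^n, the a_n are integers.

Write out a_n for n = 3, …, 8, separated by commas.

d|3:{1,3}  Σf=1+1=2
d|4:{1,2,4}  Σf=1+1+1=3
d|5:{1,5}  Σf=1+1=2
n=6: 1·6 2·3 3·2 6·1  f→[1+1+1+1]=4
n=7: 1·7 7·1  f→[1+1]=2
d|8:{8,4,2,1}  Σf=1+1+1+1=4

2, 3, 2, 4, 2, 4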